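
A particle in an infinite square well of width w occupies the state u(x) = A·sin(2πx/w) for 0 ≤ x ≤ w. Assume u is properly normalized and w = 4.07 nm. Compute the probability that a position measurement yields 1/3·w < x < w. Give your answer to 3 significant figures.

P ≈ 0.598

P = ∫_{1/3·w}^{w} |u(x)|² dx.
Since A² = 1/(w/2), this is the region integral divided by the full normalization integral.
In terms of t = x/w (A² and the length scale cancel between numerator and denominator), P = [∫_{1/3}^{1} sin(2·π·t)^2 dt] / [∫_{0}^{1} sin(2·π·t)^2 dt].
An antiderivative of sin(2·π·t)^2 is t/2 - sin(4·π·t)/(8·π); evaluating from 1/3 to 1 gives -√(3)/(16·π) + 1/3, while the full integral is 1/2.
This works out to P = -√(3)/(8·π) + 2/3.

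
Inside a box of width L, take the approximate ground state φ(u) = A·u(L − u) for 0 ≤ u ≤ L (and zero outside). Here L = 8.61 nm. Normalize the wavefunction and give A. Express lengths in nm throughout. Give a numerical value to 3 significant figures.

A ≈ 0.0252 nm^(-5/2)

The normalization condition is ∫|φ|² du = 1 from 0 to L.
∫|φ|² du = A²·(L^5/30).
Hence A² = 1/[L^5/30].
Substituting L = 8.61 gives A² = 0.0006340, so A = 0.02518.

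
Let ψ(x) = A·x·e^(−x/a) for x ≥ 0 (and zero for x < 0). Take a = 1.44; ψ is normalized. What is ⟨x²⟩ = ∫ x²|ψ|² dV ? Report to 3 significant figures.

By definition ⟨x²⟩ = ∫ x^2 |ψ(x)|² dx.
With ∫₀^∞ x^4 e^(−αx) dx = 4!/α^5, since the A² factors cancel between numerator and denominator, ⟨x²⟩ = 3·a^2.
With a = 1.44, ⟨x^2⟩ = 6.221.

⟨x^2⟩ ≈ 6.22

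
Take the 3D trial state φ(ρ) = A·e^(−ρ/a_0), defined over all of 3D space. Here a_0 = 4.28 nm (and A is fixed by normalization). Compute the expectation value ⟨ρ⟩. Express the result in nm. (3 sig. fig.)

⟨ρ⟩ ≈ 6.42 nm

The expectation value is the |φ|²-weighted average of ρ: ∫ ρ|φ|² 4πρ² dρ.
Recall ∫₀^∞ ρ^m e^(−ρ/β) dρ = m!·β^(m+1), the ratio of the moment integral to the normalization integral gives ⟨ρ⟩ = 3·a_0/2.
Putting a_0 = 4.28 gives 6.420.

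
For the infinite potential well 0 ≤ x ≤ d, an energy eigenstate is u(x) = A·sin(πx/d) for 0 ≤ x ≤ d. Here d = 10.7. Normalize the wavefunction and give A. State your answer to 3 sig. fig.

A ≈ 0.432

We need A² ∫|f|² dx = 1, taking the integral from 0 to d.
With ∫₀^d sin²(nπx/d) dx = d/2, with u = A·sin(πx/d), the integral evaluates to A²·[d/2].
Substituting d = 10.7 gives A² = 0.1869, so A = 0.4323.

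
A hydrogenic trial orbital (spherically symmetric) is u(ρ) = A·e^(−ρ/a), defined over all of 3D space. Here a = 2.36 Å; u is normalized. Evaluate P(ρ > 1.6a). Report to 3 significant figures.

P ≈ 0.380

With dV = 4πρ²dρ, the probability is ∫|u|² dV over ρ > 1.6a.
A² is fixed by ∫₀^∞ 4πρ²|u|² dρ = 1, i.e. A² = (π·a^3)^(−1).
Let t = ρ/a; then A², 4π and the length scale all cancel, so P = ∫_{1.6}^{∞} t^2·e^(-2·t) dt ÷ ∫_{0}^{∞} t^2·e^(-2·t) dt.
An antiderivative of t^2·e^(-2·t) is -(2·t^2 + 2·t + 1)·e^(-2·t)/4; evaluating from 1.6 to ∞ gives 233·e^(-16/5)/100, while the full integral is 1/4.
This evaluates to P = 0.3799.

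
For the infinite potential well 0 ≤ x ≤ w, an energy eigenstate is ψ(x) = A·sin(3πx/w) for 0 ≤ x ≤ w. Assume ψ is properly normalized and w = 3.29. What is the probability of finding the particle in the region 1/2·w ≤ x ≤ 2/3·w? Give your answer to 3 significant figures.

P ≈ 0.167

The probability is P = ∫ |ψ|² dx over [1/2·w, 2/3·w].
With A² fixed by ∫|ψ|² = 1, i.e. A² = (w/2)^(−1), substitute and integrate.
In terms of u = x/w (A² and the length scale cancel between numerator and denominator), P = [∫_{1/2}^{2/3} sin(3·π·u)^2 du] / [∫_{0}^{1} sin(3·π·u)^2 du].
An antiderivative of sin(3·π·u)^2 is u/2 - sin(6·π·u)/(12·π); evaluating from 1/2 to 2/3 gives 1/12, while the full integral is 1/2.
The result is P = 1/6.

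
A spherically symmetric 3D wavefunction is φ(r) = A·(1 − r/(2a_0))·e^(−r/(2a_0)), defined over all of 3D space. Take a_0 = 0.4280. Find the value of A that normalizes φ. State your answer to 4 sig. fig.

We need A² ∫|f|² 4πr² dr = 1, taking the integral from 0 to ∞.
Using ∫₀^∞ rⁿ e^(−αr) dr = n!/αⁿ⁺¹, carrying out the integral gives A² · 8·π·a_0^3.
Hence A² = 1/[8·π·a_0^3].
Plugging in a_0 = 0.4280 yields A = 0.71238.

A ≈ 0.7124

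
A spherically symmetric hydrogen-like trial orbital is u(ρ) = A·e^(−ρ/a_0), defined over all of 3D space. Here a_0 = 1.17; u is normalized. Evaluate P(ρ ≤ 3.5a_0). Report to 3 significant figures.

P ≈ 0.970

With dV = 4πρ²dρ, the probability is ∫|u|² dV over ρ ≤ 3.5a_0.
Normalization gives A² = 1/(π·a_0^3).
Let t = ρ/a_0; then A², 4π and the length scale all cancel, so P = ∫_{0}^{3.5} t^2·e^(-2·t) dt ÷ ∫_{0}^{∞} t^2·e^(-2·t) dt.
Using ∫ t^2·e^(-2·t) dt = -(2·t^2 + 2·t + 1)·e^(-2·t)/4, the numerator is 1/4 - 65·e^(-7)/8 and the denominator is 1/4.
This evaluates to P = 0.9704.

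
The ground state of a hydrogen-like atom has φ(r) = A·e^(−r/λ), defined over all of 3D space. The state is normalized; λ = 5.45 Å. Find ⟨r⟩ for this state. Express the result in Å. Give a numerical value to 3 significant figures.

⟨r⟩ ≈ 8.18 Å

By definition ⟨r⟩ = ∫ r |φ(r)|² 4πr² dr.
Using ∫₀^∞ rⁿ e^(−αr) dr = n!/αⁿ⁺¹, since the A² factors cancel between numerator and denominator, ⟨r⟩ = 3·λ/2.
With λ = 5.45, ⟨r⟩ = 8.175.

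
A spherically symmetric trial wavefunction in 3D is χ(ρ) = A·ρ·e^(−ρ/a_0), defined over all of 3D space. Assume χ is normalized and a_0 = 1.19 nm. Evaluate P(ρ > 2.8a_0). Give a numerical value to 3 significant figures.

P = ∫ |χ|² 4πρ² dρ over ρ > 2.8a_0.
Normalization gives A² = 1/(3·π·a_0^5).
In terms of u = ρ/a_0 (A², 4π and the length scale all cancel between numerator and denominator), P = [∫_{2.8}^{∞} u^4·e^(-2·u) du] / [∫_{0}^{∞} u^4·e^(-2·u) du].
Using ∫ u^4·e^(-2·u) du = -(u^4/2 + u^3 + 3·u^2/2 + 3·u/2 + 3/4)·e^(-2·u), the numerator is ≈ 0.25661 and the denominator is 3/4.
Taking the ratio yields P = 0.3422.

P ≈ 0.342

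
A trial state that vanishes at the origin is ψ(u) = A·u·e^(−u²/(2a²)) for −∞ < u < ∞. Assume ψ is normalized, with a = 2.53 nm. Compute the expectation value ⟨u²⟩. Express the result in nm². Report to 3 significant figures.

⟨u^2⟩ ≈ 9.60 nm^2

⟨u²⟩ = ∫ u^2 |ψ|² du over the full domain.
Differentiating ∫e^(−αu²) du = √(π/α) under α to get the higher moments, evaluating both integrals, ⟨u²⟩ = 3·a^2/2.
Putting a = 2.53 gives 9.601.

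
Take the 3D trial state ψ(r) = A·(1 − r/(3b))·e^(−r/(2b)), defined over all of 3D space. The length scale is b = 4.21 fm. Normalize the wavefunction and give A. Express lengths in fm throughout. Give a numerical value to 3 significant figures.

A ≈ 0.0400 fm^(-3/2)

Require ∫ |ψ|² 4πr² dr = 1 over the whole domain.
With ψ = A·(1 − r/(3b))·e^(−r/(2b)), the integral evaluates to A²·[8·π·b^3/3].
Hence A² = 1/[8·π·b^3/3].
Plugging in b = 4.21 yields A = 0.04000.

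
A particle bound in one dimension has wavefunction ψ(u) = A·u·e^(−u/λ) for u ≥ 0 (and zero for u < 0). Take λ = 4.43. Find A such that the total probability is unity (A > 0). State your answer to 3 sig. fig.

Require ∫ |ψ|² du = 1 over the whole domain.
Using ∫₀^∞ uⁿ e^(−αu) du = n!/αⁿ⁺¹, the integral (without the A² prefactor) comes out to λ^3/4.
Setting this equal to 1 gives A² = 1/(λ^3/4).
With λ = 4.43: A² = 0.04601 and A = 0.2145.

A ≈ 0.214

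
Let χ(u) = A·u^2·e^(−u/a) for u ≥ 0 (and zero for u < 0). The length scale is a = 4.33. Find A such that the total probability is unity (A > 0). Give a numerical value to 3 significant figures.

A ≈ 0.0296

We need A² ∫|f|² du = 1, taking the integral from 0 to ∞.
With χ = A·u^2·e^(−u/a), the integral evaluates to A²·[3·a^5/4].
Hence A² = 1/[3·a^5/4].
Plugging in a = 4.33 yields A = 0.02960.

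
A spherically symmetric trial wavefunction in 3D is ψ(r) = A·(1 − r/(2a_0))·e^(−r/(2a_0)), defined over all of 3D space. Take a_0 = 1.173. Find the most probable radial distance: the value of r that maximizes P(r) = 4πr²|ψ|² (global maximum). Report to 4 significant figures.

Differentiate P(r) = 4πr²|ψ|² with respect to r and set to zero.
Solving yields r = a_0·(√(5) + 3).
With a_0 = 1.173, the most probable radial distance is 6.1419.

r ≈ 6.142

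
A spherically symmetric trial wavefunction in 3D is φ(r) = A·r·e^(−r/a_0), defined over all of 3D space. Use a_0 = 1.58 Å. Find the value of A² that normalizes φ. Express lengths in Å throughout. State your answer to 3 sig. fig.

A^2 ≈ 0.0108 Å^(-5)

The normalization condition is ∫|φ|² 4πr² dr = 1 from 0 to ∞.
Recall ∫₀^∞ r^m e^(−r/β) dr = m!·β^(m+1), with φ = A·r·e^(−r/a_0), the integral evaluates to A²·[3·π·a_0^5].
Substituting a_0 = 1.58 gives A² = 0.01078, so A = 0.1038.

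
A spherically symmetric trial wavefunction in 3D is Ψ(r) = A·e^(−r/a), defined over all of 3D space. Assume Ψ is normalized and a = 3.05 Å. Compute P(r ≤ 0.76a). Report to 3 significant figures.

With dV = 4πr²dr, the probability is ∫|Ψ|² dV over r ≤ 0.76a.
Normalization gives A² = 1/(π·a^3).
Substituting u = r/a, A², 4π and the length scale all cancel in the ratio: P = ∫_{0}^{0.76} u^2·e^(-2·u) du / ∫_{0}^{∞} u^2·e^(-2·u) du.
An antiderivative of u^2·e^(-2·u) is -(2·u^2 + 2·u + 1)·e^(-2·u)/4; evaluating from 0 to 0.76 gives 1/4 - 2297·e^(-38/25)/2500, while the full integral is 1/4.
This evaluates to P = 0.1962.

P ≈ 0.196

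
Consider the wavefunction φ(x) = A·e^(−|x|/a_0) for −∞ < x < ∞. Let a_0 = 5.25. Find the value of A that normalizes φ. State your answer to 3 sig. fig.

Normalization requires ∫|φ|² dx = 1, integrated from −∞ to ∞.
Using ∫₀^∞ xⁿ e^(−αx) dx = n!/αⁿ⁺¹, carrying out the integral gives A² · a_0.
Hence A² = 1/[a_0].
Substituting a_0 = 5.25 gives A² = 0.1905, so A = 0.4364.

A ≈ 0.436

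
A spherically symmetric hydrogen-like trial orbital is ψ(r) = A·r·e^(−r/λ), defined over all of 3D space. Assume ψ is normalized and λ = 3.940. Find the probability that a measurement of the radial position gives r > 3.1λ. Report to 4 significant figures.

With dV = 4πr²dr, the probability is ∫|ψ|² dV over r > 3.1λ.
The full normalization integral is A²·[3·π·λ^5] = 1, fixing A².
Substituting u = r/λ, A², 4π and the length scale all cancel in the ratio: P = ∫_{3.1}^{∞} u^4·e^(-2·u) du / ∫_{0}^{∞} u^4·e^(-2·u) du.
With ∫ u^4·e^(-2·u) du = -(u^4/2 + u^3 + 3·u^2/2 + 3·u/2 + 3/4)·e^(-2·u) + C, the region integral is ≈ 0.194383 and the full one is 3/4.
The region integral divided by the full integral gives P = 0.25918.

P ≈ 0.2592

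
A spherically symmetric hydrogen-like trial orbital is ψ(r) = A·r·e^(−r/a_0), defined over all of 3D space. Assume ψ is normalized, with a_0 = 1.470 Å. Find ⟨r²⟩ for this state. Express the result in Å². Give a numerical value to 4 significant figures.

⟨r^2⟩ ≈ 16.21 Å^2

⟨r²⟩ = ∫ r^2 |ψ|² 4πr² dr over the full domain.
Recall ∫₀^∞ r^m e^(−r/β) dr = m!·β^(m+1), evaluating both integrals, ⟨r²⟩ = 15·a_0^2/2.
With a_0 = 1.470, ⟨r^2⟩ = 16.207.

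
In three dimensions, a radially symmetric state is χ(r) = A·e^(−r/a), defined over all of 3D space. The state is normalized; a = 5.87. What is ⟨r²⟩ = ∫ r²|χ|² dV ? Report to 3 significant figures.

The expectation value is the |χ|²-weighted average of r^2: ∫ r^2|χ|² 4πr² dr.
Since the A² factors cancel between numerator and denominator, ⟨r²⟩ = 3·a^2.
Putting a = 5.87 gives 103.4.

⟨r^2⟩ ≈ 103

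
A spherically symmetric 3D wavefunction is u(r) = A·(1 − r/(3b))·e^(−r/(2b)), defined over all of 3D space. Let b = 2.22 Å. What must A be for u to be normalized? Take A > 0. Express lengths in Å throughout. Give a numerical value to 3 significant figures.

A ≈ 0.104 Å^(-3/2)

Normalization requires ∫|u|² 4πr² dr = 1, integrated from 0 to ∞.
The angular integral contributes 4π, leaving ∫₀^∞ r²|u|² dr.
The integral (without the A² prefactor) comes out to 8·π·b^3/3.
With b = 2.22: A² = 0.01091 and A = 0.1045.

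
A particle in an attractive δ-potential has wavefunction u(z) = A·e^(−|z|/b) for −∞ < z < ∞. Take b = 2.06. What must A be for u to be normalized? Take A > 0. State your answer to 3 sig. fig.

Normalization requires ∫|u|² dz = 1, integrated from −∞ to ∞.
The integral (without the A² prefactor) comes out to b.
With b = 2.06: A² = 0.4854 and A = 0.6967.

A ≈ 0.697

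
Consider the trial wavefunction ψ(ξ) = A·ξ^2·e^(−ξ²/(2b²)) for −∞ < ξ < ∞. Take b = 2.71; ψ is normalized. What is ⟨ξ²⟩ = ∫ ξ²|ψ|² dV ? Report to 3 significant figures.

⟨ξ²⟩ = ∫ ξ^2 |ψ|² dξ over the full domain.
With ∫_{−∞}^{∞} ξ^(2m) e^(−αξ²) dξ = (2m−1)!!·√π / (2^m α^(m+1/2)), evaluating both integrals, ⟨ξ²⟩ = 5·b^2/2.
Putting b = 2.71 gives 18.36.

⟨ξ^2⟩ ≈ 18.4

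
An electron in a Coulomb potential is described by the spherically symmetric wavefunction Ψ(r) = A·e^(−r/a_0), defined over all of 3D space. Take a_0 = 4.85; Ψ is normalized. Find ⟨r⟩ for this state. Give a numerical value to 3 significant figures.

The expectation value is the |Ψ|²-weighted average of r: ∫ r|Ψ|² 4πr² dr.
Using ∫₀^∞ rⁿ e^(−αr) dr = n!/αⁿ⁺¹, since the A² factors cancel between numerator and denominator, ⟨r⟩ = 3·a_0/2.
With a_0 = 4.85, ⟨r⟩ = 7.275.

⟨r⟩ ≈ 7.28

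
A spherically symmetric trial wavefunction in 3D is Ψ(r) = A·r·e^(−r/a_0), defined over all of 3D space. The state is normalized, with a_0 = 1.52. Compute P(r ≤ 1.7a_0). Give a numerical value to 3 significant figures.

P ≈ 0.256

P = ∫ |Ψ|² 4πr² dr over r ≤ 1.7a_0.
The full normalization integral is A²·[3·π·a_0^5] = 1, fixing A².
Substituting u = r/a_0, A², 4π and the length scale all cancel in the ratio: P = ∫_{0}^{1.7} u^4·e^(-2·u) du / ∫_{0}^{∞} u^4·e^(-2·u) du.
Using ∫ u^4·e^(-2·u) du = -(u^4/2 + u^3 + 3·u^2/2 + 3·u/2 + 3/4)·e^(-2·u), the numerator is ≈ 0.19186 and the denominator is 3/4.
The region integral divided by the full integral gives P = 0.2558.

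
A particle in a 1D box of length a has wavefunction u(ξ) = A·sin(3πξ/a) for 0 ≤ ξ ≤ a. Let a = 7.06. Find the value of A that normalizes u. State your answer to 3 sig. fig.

A ≈ 0.532

Normalization requires ∫|u|² dξ = 1, integrated from 0 to a.
The integral (without the A² prefactor) comes out to a/2.
Hence A² = 1/[a/2].
With a = 7.06: A² = 0.2833 and A = 0.5322.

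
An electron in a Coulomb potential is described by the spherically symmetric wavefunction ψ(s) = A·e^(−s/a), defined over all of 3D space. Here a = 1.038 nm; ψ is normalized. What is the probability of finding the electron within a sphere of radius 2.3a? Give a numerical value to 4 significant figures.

P ≈ 0.8374

Integrate the radial probability density 4πs²|ψ|² over s ≤ 2.3a.
Normalization gives A² = 1/(π·a^3).
Substituting u = s/a, A², 4π and the length scale all cancel in the ratio: P = ∫_{0}^{2.3} u^2·e^(-2·u) du / ∫_{0}^{∞} u^2·e^(-2·u) du.
With ∫ u^2·e^(-2·u) du = -(2·u^2 + 2·u + 1)·e^(-2·u)/4 + C, the region integral is 1/4 - 809·e^(-23/5)/200 and the full one is 1/4.
The region integral divided by the full integral gives P = 0.83736.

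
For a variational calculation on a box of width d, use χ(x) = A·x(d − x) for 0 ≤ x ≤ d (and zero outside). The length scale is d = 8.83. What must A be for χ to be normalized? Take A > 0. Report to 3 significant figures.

The normalization condition is ∫|χ|² dx = 1 from 0 to d.
Carrying out the integral gives A² · d^5/30.
Substituting d = 8.83 gives A² = 0.0005589, so A = 0.02364.

A ≈ 0.0236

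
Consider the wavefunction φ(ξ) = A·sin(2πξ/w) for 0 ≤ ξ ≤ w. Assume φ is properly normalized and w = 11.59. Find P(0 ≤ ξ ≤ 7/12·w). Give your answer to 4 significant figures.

P ≈ 0.5144

The probability is P = ∫ |φ|² dξ over [0, 7/12·w].
Since A² = 1/(w/2), this is the region integral divided by the full normalization integral.
Let u = ξ/w; then A² and the length scale cancel, so P = ∫_{0}^{7/12} sin(2·π·u)^2 du ÷ ∫_{0}^{1} sin(2·π·u)^2 du.
An antiderivative of sin(2·π·u)^2 is u/2 - sin(4·π·u)/(8·π); evaluating from 0 to 7/12 gives -√(3)/(16·π) + 7/24, while the full integral is 1/2.
This works out to P = -√(3)/(8·π) + 7/12.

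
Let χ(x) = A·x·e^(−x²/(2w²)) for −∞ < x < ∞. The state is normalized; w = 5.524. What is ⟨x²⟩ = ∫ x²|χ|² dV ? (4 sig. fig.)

⟨x^2⟩ ≈ 45.77

The expectation value is the |χ|²-weighted average of x^2: ∫ x^2|χ|² dx.
With ∫_{−∞}^{∞} x^(2m) e^(−αx²) dx = (2m−1)!!·√π / (2^m α^(m+1/2)), since the A² factors cancel between numerator and denominator, ⟨x²⟩ = 3·w^2/2.
Putting w = 5.524 gives 45.772.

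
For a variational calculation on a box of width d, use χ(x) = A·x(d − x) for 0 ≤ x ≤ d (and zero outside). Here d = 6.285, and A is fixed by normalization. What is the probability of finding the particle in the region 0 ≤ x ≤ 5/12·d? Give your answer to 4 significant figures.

P ≈ 0.3466

|χ|² is the probability density, so P = ∫_{0}^{5/12·d} |χ|² dx.
Since A² = 1/(d^5/30), this is the region integral divided by the full normalization integral.
Let u = x/d; then A² and the length scale cancel, so P = ∫_{0}^{5/12} u^2·(1 - u)^2 du ÷ ∫_{0}^{1} u^2·(1 - u)^2 du.
Using ∫ u^2·(1 - u)^2 du = u^3·(6·u^2 - 15·u + 10)/30, the numerator is ≈ 0.0115540 and the denominator is 1/30.
Evaluating gives P = 0.34662.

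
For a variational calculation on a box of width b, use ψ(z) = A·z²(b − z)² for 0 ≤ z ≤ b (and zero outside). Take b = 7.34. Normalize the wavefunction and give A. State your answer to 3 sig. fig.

A ≈ 0.00319

Require ∫ |ψ|² dz = 1 over the whole domain.
Carrying out the integral gives A² · b^9/630.
Hence A² = 1/[b^9/630].
With b = 7.34: A² = 0.00001019 and A = 0.003192.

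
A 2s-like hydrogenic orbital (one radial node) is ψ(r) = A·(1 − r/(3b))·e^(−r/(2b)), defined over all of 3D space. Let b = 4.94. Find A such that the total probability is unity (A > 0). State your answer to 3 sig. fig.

We need A² ∫|f|² 4πr² dr = 1, taking the integral from 0 to ∞.
Carrying out the integral gives A² · 8·π·b^3/3.
Hence A² = 1/[8·π·b^3/3].
Plugging in b = 4.94 yields A = 0.03147.

A ≈ 0.0315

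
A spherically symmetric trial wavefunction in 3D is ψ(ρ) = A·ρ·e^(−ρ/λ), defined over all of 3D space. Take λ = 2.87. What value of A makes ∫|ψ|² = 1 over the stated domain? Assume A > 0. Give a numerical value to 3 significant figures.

The normalization condition is ∫|ψ|² 4πρ² dρ = 1 from 0 to ∞.
In 3D with spherical symmetry the volume element is 4πρ² dρ.
Recall ∫₀^∞ ρ^m e^(−ρ/β) dρ = m!·β^(m+1), carrying out the integral gives A² · 3·π·λ^5.
Setting this equal to 1 gives A² = 1/(3·π·λ^5).
Substituting λ = 2.87 gives A² = 0.0005449, so A = 0.02334.

A ≈ 0.0233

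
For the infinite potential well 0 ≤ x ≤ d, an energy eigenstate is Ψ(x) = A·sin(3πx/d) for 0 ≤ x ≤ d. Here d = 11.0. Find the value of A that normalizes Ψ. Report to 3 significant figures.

A ≈ 0.426

Normalization requires ∫|Ψ|² dx = 1, integrated from 0 to d.
Carrying out the integral gives A² · d/2.
Hence A² = 1/[d/2].
With d = 11.0: A² = 0.1818 and A = 0.4264.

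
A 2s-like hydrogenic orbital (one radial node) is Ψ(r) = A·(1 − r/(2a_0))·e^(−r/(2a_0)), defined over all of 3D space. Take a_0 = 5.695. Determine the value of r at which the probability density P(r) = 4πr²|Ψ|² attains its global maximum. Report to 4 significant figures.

r ≈ 29.82

The maximum of P(r) = 4πr²|Ψ|² occurs where its derivative vanishes.
Solving yields r = a_0·(√(5) + 3).
With a_0 = 5.695, the most probable radial distance is 29.819.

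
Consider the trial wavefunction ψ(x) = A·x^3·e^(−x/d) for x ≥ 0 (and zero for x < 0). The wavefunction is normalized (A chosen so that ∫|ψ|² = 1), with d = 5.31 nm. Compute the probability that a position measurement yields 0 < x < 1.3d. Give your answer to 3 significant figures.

P ≈ 0.0172

P = ∫_{0}^{1.3d} |ψ(x)|² dx.
With A² fixed by ∫|ψ|² = 1, i.e. A² = (45·d^7/8)^(−1), substitute and integrate.
Substituting u = x/d, A² and the length scale cancel in the ratio: P = ∫_{0}^{1.3} u^6·e^(-2·u) du / ∫_{0}^{∞} u^6·e^(-2·u) du.
Using ∫ u^6·e^(-2·u) du = -(4·u^6 + 12·u^5 + 30·u^4 + 60·u^3 + 90·u^2 + 90·u + 45)·e^(-2·u)/8, the numerator is ≈ 0.096582 and the denominator is 45/8.
The result is P = 0.01717.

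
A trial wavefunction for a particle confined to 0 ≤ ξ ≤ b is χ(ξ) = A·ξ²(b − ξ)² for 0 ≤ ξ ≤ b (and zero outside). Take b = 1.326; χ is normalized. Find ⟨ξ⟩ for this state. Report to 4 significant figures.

The expectation value is the |χ|²-weighted average of ξ: ∫ ξ|χ|² dξ.
Expanding the polynomial and integrating term by term, evaluating both integrals, ⟨ξ⟩ = b/2.
With b = 1.326, ⟨ξ⟩ = 0.66300.

⟨ξ⟩ ≈ 0.6630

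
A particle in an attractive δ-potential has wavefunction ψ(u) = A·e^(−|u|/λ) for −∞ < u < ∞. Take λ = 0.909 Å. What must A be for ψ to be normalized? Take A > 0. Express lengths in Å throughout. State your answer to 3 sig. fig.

Require ∫ |ψ|² du = 1 over the whole domain.
Using ∫₀^∞ uⁿ e^(−αu) du = n!/αⁿ⁺¹, the integral (without the A² prefactor) comes out to λ.
Setting this equal to 1 gives A² = 1/(λ).
With λ = 0.909: A² = 1.100 and A = 1.049.

A ≈ 1.05 Å^(-1/2)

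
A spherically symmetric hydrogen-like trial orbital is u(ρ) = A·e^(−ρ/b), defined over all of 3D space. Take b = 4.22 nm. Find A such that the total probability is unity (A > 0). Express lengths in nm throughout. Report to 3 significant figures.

The normalization condition is ∫|u|² 4πρ² dρ = 1 from 0 to ∞.
(Spherical symmetry: dV = 4πρ² dρ.)
Using ∫₀^∞ ρⁿ e^(−αρ) dρ = n!/αⁿ⁺¹, ∫|u|² 4πρ² dρ = A²·(π·b^3).
Setting this equal to 1 gives A² = 1/(π·b^3).
With b = 4.22: A² = 0.004236 and A = 0.06508.

A ≈ 0.0651 nm^(-3/2)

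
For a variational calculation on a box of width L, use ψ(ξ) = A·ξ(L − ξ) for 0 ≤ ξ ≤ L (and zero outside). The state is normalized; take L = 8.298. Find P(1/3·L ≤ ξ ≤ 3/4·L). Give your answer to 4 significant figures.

P ≈ 0.6866

|ψ|² is the probability density, so P = ∫_{1/3·L}^{3/4·L} |ψ|² dξ.
The normalization integral ∫|ψ|²dξ over the whole domain equals L^5/30·A², and A² cancels in the ratio.
In terms of u = ξ/L (A² and the length scale cancel between numerator and denominator), P = [∫_{1/3}^{3/4} u^2·(1 - u)^2 du] / [∫_{0}^{1} u^2·(1 - u)^2 du].
With ∫ u^2·(1 - u)^2 du = u^3·(6·u^2 - 15·u + 10)/30 + C, the region integral is ≈ 0.0228869 and the full one is 1/30.
Evaluating gives P = 0.68661.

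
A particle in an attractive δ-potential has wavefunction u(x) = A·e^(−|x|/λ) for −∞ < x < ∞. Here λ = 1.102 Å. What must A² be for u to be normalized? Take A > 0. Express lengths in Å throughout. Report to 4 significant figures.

Require ∫ |u|² dx = 1 over the whole domain.
Recall ∫₀^∞ x^m e^(−x/β) dx = m!·β^(m+1), carrying out the integral gives A² · λ.
Hence A² = 1/[λ].
Plugging in λ = 1.102 yields A = 0.95260.

A^2 ≈ 0.9074 Å^(-1)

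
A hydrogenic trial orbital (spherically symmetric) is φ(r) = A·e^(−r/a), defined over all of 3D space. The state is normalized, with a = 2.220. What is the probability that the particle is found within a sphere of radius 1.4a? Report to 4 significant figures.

P = ∫ |φ|² 4πr² dr over r ≤ 1.4a.
A² is fixed by ∫₀^∞ 4πr²|φ|² dr = 1, i.e. A² = (π·a^3)^(−1).
Substituting u = r/a, A², 4π and the length scale all cancel in the ratio: P = ∫_{0}^{1.4} u^2·e^(-2·u) du / ∫_{0}^{∞} u^2·e^(-2·u) du.
With ∫ u^2·e^(-2·u) du = -(2·u^2 + 2·u + 1)·e^(-2·u)/4 + C, the region integral is 1/4 - 193·e^(-14/5)/100 and the full one is 1/4.
This evaluates to P = 0.53055.

P ≈ 0.5305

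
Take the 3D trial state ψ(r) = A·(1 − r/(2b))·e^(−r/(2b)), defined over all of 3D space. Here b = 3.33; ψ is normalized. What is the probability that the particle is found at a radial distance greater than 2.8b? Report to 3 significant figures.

P = ∫ |ψ|² 4πr² dr over r > 2.8b.
Normalization gives A² = 1/(8·π·b^3).
In terms of u = r/b (A², 4π and the length scale all cancel between numerator and denominator), P = [∫_{2.8}^{∞} u^2·(1 - u/2)^2·e^(-u) du] / [∫_{0}^{∞} u^2·(1 - u/2)^2·e^(-u) du].
With ∫ u^2·(1 - u/2)^2·e^(-u) du = -(u^4/4 + u^2 + 2·u + 2)·e^(-u) + C, the region integral is ≈ 1.8733 and the full one is 2.
Taking the ratio yields P = 0.9367.

P ≈ 0.937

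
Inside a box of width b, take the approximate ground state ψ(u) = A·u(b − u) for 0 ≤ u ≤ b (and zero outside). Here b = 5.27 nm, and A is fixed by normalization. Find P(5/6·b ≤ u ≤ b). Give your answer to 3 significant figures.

P ≈ 0.0355

The probability is P = ∫ |ψ|² du over [5/6·b, b].
The normalization integral ∫|ψ|²du over the whole domain equals b^5/30·A², and A² cancels in the ratio.
Substituting t = u/b, A² and the length scale cancel in the ratio: P = ∫_{5/6}^{1} t^2·(1 - t)^2 dt / ∫_{0}^{1} t^2·(1 - t)^2 dt.
With ∫ t^2·(1 - t)^2 dt = t^3·(6·t^2 - 15·t + 10)/30 + C, the region integral is ≈ 0.0011831 and the full one is 1/30.
This works out to P = 23/648.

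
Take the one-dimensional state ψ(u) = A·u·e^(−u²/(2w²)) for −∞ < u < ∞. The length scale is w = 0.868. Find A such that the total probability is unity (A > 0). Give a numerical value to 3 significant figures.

A ≈ 1.31

Require ∫ |ψ|² du = 1 over the whole domain.
Using the Gaussian integral ∫_{−∞}^{∞} e^(−αu²) du = √(π/α), with ψ = A·u·e^(−u²/(2w²)), the integral evaluates to A²·[√(π)·w^3/2].
Substituting w = 0.868 gives A² = 1.725, so A = 1.314.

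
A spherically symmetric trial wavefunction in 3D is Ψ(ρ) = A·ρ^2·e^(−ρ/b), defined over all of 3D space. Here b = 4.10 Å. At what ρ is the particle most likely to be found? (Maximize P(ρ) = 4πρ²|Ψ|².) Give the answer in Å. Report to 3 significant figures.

Differentiate P(ρ) = 4πρ²|Ψ|² with respect to ρ and set to zero.
Solving yields ρ = 3·b.
With b = 4.10, the most probable radial distance is 12.30 Å.

ρ ≈ 12.3 Å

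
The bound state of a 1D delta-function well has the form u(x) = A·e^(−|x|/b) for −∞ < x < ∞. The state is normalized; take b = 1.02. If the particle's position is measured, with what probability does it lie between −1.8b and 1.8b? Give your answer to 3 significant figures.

The probability is P = ∫ |u|² dx over [−1.8b, 1.8b].
The normalization integral ∫|u|²dx over the whole domain equals b·A², and A² cancels in the ratio.
By symmetry take twice the x ≥ 0 contribution in numerator and denominator; the 2's cancel. Substituting t = x/b, A² and the length scale cancel in the ratio: P = ∫_{0}^{1.8} e^(-2·t) dt / ∫_{0}^{∞} e^(-2·t) dt.
Using ∫ e^(-2·t) dt = -e^(-2·t)/2, the numerator is 1/2 - e^(-18/5)/2 and the denominator is 1/2.
The result is P = 0.9727.

P ≈ 0.973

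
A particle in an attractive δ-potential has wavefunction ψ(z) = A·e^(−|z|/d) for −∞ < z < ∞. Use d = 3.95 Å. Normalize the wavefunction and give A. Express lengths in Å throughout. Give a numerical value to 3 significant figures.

A ≈ 0.503 Å^(-1/2)

Normalization requires ∫|ψ|² dz = 1, integrated from −∞ to ∞.
Carrying out the integral gives A² · d.
Setting this equal to 1 gives A² = 1/(d).
With d = 3.95: A² = 0.2532 and A = 0.5032.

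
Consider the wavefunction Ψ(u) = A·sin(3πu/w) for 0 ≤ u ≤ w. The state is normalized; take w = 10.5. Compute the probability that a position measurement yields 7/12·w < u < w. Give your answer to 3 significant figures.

The probability is P = ∫ |Ψ|² du over [7/12·w, w].
Since A² = 1/(w/2), this is the region integral divided by the full normalization integral.
Let t = u/w; then A² and the length scale cancel, so P = ∫_{7/12}^{1} sin(3·π·t)^2 dt ÷ ∫_{0}^{1} sin(3·π·t)^2 dt.
With ∫ sin(3·π·t)^2 dt = t/2 - sin(6·π·t)/(12·π) + C, the region integral is 5/24 - 1/(12·π) and the full one is 1/2.
Evaluating gives P = (-2 + 5·π)/(12·π).

P ≈ 0.364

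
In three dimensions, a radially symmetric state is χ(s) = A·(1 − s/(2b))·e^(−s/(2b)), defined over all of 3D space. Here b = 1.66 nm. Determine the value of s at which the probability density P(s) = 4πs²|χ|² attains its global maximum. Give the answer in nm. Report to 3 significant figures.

Differentiate P(s) = 4πs²|χ|² with respect to s and set to zero.
Solving yields s = b·(√(5) + 3).
With b = 1.66, the most probable radial distance is 8.692 nm.

s ≈ 8.69 nm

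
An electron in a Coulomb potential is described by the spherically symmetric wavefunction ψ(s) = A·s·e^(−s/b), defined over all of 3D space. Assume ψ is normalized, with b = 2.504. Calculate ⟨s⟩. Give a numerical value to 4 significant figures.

⟨s⟩ ≈ 6.260

The expectation value is the |ψ|²-weighted average of s: ∫ s|ψ|² 4πs² ds.
The ratio of the moment integral to the normalization integral gives ⟨s⟩ = 5·b/2.
Putting b = 2.504 gives 6.2600.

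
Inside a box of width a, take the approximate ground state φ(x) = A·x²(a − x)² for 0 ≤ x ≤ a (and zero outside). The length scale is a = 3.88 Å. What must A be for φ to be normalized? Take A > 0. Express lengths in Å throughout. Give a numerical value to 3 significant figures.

A ≈ 0.0562 Å^(-9/2)

We need A² ∫|f|² dx = 1, taking the integral from 0 to a.
Expanding the polynomial and integrating term by term, carrying out the integral gives A² · a^9/630.
Setting this equal to 1 gives A² = 1/(a^9/630).
Plugging in a = 3.88 yields A = 0.05622.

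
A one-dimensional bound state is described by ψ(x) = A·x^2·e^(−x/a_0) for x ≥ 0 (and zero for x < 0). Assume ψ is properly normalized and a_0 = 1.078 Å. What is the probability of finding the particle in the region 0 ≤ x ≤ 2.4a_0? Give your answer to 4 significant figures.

P = ∫_{0}^{2.4a_0} |ψ(x)|² dx.
The normalization integral ∫|ψ|²dx over the whole domain equals 3·a_0^5/4·A², and A² cancels in the ratio.
In terms of u = x/a_0 (A² and the length scale cancel between numerator and denominator), P = [∫_{0}^{2.4} u^4·e^(-2·u) du] / [∫_{0}^{∞} u^4·e^(-2·u) du].
With ∫ u^4·e^(-2·u) du = -(u^4/2 + u^3 + 3·u^2/2 + 3·u/2 + 3/4)·e^(-2·u) + C, the region integral is ≈ 0.392806 and the full one is 3/4.
Taking the ratio, P = 0.52374.

P ≈ 0.5237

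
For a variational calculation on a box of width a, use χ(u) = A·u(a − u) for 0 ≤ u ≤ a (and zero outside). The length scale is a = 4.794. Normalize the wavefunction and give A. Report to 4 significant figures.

A ≈ 0.1088

We need A² ∫|f|² du = 1, taking the integral from 0 to a.
With χ = A·u(a − u), the integral evaluates to A²·[a^5/30].
With a = 4.794: A² = 0.011848 and A = 0.10885.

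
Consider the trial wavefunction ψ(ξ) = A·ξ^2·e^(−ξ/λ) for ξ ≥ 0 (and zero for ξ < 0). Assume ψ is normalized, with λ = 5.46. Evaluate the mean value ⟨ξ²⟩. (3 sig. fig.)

⟨ξ^2⟩ ≈ 224

By definition ⟨ξ²⟩ = ∫ ξ^2 |ψ(ξ)|² dξ.
With ∫₀^∞ ξ^6 e^(−αξ) dξ = 6!/α^7, since the A² factors cancel between numerator and denominator, ⟨ξ²⟩ = 15·λ^2/2.
Putting λ = 5.46 gives 223.6.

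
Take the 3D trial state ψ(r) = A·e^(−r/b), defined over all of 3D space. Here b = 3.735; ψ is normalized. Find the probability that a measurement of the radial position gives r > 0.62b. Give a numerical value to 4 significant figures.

P ≈ 0.8707

With dV = 4πr²dr, the probability is ∫|ψ|² dV over r > 0.62b.
Normalization gives A² = 1/(π·b^3).
In terms of u = r/b (A², 4π and the length scale all cancel between numerator and denominator), P = [∫_{0.62}^{∞} u^2·e^(-2·u) du] / [∫_{0}^{∞} u^2·e^(-2·u) du].
With ∫ u^2·e^(-2·u) du = -(2·u^2 + 2·u + 1)·e^(-2·u)/4 + C, the region integral is 3761·e^(-31/25)/5000 and the full one is 1/4.
Taking the ratio yields P = 0.87070.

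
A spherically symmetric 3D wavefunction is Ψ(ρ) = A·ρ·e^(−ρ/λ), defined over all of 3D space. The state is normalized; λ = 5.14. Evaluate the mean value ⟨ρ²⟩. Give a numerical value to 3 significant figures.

By definition ⟨ρ²⟩ = ∫ ρ^2 |Ψ(ρ)|² 4πρ² dρ.
Evaluating both integrals, ⟨ρ²⟩ = 15·λ^2/2.
Putting λ = 5.14 gives 198.1.

⟨ρ^2⟩ ≈ 198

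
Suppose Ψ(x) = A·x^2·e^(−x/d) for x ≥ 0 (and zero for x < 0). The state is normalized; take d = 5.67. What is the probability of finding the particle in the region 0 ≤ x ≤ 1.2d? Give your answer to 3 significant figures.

|Ψ|² is the probability density, so P = ∫_{0}^{1.2d} |Ψ|² dx.
The normalization integral ∫|Ψ|²dx over the whole domain equals 3·d^5/4·A², and A² cancels in the ratio.
Let u = x/d; then A² and the length scale cancel, so P = ∫_{0}^{1.2} u^4·e^(-2·u) du ÷ ∫_{0}^{∞} u^4·e^(-2·u) du.
With ∫ u^4·e^(-2·u) du = -(u^4/2 + u^3 + 3·u^2/2 + 3·u/2 + 3/4)·e^(-2·u) + C, the region integral is ≈ 0.071901 and the full one is 3/4.
Evaluating gives P = 0.09587.

P ≈ 0.0959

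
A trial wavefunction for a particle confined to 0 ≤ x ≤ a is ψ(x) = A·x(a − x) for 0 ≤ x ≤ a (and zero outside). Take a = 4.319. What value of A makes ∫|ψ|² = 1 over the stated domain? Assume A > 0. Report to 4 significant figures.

The normalization condition is ∫|ψ|² dx = 1 from 0 to a.
Expanding the polynomial and integrating term by term, with ψ = A·x(a − x), the integral evaluates to A²·[a^5/30].
Hence A² = 1/[a^5/30].
With a = 4.319: A² = 0.019962 and A = 0.14129.

A ≈ 0.1413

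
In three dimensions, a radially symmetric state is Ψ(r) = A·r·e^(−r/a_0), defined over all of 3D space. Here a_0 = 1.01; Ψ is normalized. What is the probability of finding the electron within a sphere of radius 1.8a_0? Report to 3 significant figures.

P ≈ 0.294

Integrate the radial probability density 4πr²|Ψ|² over r ≤ 1.8a_0.
The full normalization integral is A²·[3·π·a_0^5] = 1, fixing A².
Substituting u = r/a_0, A², 4π and the length scale all cancel in the ratio: P = ∫_{0}^{1.8} u^4·e^(-2·u) du / ∫_{0}^{∞} u^4·e^(-2·u) du.
With ∫ u^4·e^(-2·u) du = -(u^4/2 + u^3 + 3·u^2/2 + 3·u/2 + 3/4)·e^(-2·u) + C, the region integral is ≈ 0.22017 and the full one is 3/4.
Taking the ratio yields P = 0.2936.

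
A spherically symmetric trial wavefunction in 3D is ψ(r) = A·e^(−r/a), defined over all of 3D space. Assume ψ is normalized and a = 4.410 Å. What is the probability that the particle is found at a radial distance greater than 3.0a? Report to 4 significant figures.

P = ∫ |ψ|² 4πr² dr over r > 3.0a.
A² is fixed by ∫₀^∞ 4πr²|ψ|² dr = 1, i.e. A² = (π·a^3)^(−1).
In terms of u = r/a (A², 4π and the length scale all cancel between numerator and denominator), P = [∫_{3.0}^{∞} u^2·e^(-2·u) du] / [∫_{0}^{∞} u^2·e^(-2·u) du].
An antiderivative of u^2·e^(-2·u) is -(2·u^2 + 2·u + 1)·e^(-2·u)/4; evaluating from 3.0 to ∞ gives 25·e^(-6)/4, while the full integral is 1/4.
Taking the ratio yields P = 0.061969.

P ≈ 0.06197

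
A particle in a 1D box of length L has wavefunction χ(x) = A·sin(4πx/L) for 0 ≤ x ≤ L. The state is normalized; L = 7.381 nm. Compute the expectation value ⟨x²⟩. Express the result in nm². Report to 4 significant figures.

⟨x^2⟩ ≈ 17.99 nm^2

The expectation value is the |χ|²-weighted average of x^2: ∫ x^2|χ|² dx.
With ∫₀^L sin²(nπx/L) dx = L/2, since the A² factors cancel between numerator and denominator, ⟨x²⟩ = -L^2/(32·π^2) + L^2/3.
With L = 7.381, ⟨x^2⟩ = 17.987.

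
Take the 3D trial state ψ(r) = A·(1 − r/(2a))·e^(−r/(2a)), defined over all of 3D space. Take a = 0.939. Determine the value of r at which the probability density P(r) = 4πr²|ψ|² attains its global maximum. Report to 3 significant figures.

The maximum of P(r) = 4πr²|ψ|² occurs where its derivative vanishes.
This gives r = a·(√(5) + 3).
With a = 0.939, the most probable radial distance is 4.917.

r ≈ 4.92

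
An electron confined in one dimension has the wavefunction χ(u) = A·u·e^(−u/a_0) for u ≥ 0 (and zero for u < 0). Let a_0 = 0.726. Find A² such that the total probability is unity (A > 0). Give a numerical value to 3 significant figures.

The normalization condition is ∫|χ|² du = 1 from 0 to ∞.
Carrying out the integral gives A² · a_0^3/4.
With a_0 = 0.726: A² = 10.45 and A = 3.233.

A^2 ≈ 10.5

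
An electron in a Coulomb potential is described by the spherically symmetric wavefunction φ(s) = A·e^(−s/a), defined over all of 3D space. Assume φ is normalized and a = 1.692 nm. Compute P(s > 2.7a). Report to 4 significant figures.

P ≈ 0.09476

P = ∫ |φ|² 4πs² ds over s > 2.7a.
Normalization gives A² = 1/(π·a^3).
Let u = s/a; then A², 4π and the length scale all cancel, so P = ∫_{2.7}^{∞} u^2·e^(-2·u) du ÷ ∫_{0}^{∞} u^2·e^(-2·u) du.
Using ∫ u^2·e^(-2·u) du = -(2·u^2 + 2·u + 1)·e^(-2·u)/4, the numerator is 1049·e^(-27/5)/200 and the denominator is 1/4.
Taking the ratio yields P = 0.094758.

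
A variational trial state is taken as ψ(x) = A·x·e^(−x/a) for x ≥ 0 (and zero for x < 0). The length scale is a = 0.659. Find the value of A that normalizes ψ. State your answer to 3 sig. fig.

A ≈ 3.74

Require ∫ |ψ|² dx = 1 over the whole domain.
With ∫₀^∞ x^2 e^(−αx) dx = 2!/α^3, ∫|ψ|² dx = A²·(a^3/4).
Substituting a = 0.659 gives A² = 13.98, so A = 3.739.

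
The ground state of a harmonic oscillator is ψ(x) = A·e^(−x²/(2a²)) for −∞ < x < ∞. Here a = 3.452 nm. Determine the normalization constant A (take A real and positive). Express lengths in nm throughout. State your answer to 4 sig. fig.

A ≈ 0.4043 nm^(-1/2)

We need A² ∫|f|² dx = 1, taking the integral from −∞ to ∞.
With ∫_{−∞}^{∞} x^(2m) e^(−αx²) dx = (2m−1)!!·√π / (2^m α^(m+1/2)), the integral (without the A² prefactor) comes out to √(π)·a.
So A² = (√(π)·a)^(−1).
With a = 3.452: A² = 0.16344 and A = 0.40428.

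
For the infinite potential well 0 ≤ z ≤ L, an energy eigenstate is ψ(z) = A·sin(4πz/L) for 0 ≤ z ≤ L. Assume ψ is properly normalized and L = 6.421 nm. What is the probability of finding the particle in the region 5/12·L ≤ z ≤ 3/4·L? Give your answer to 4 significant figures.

P ≈ 0.2989

P = ∫_{5/12·L}^{3/4·L} |ψ(z)|² dz.
The normalization integral ∫|ψ|²dz over the whole domain equals L/2·A², and A² cancels in the ratio.
Substituting u = z/L, A² and the length scale cancel in the ratio: P = ∫_{5/12}^{3/4} sin(4·π·u)^2 du / ∫_{0}^{1} sin(4·π·u)^2 du.
Using ∫ sin(4·π·u)^2 du = u/2 - sin(4·π·u)·cos(4·π·u)/(8·π), the numerator is -√(3)/(32·π) + 1/6 and the denominator is 1/2.
Evaluating gives P = (-√(3)/16 + π/3)/π.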